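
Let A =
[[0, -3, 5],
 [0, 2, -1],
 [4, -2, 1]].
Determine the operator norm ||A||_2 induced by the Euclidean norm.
||A||_2 ≈ 6.6328 (= sqrt(largest eigenvalue of A^T A))

||A||_2 = sigma_max(A) = sqrt(lambda_max(A^T A)). Form the symmetric matrix M = A^T A =
[[16, -8, 4],
 [-8, 17, -19],
 [4, -19, 27]].
Its characteristic polynomial (trace, sum of principal 2x2 minors, determinant of M give the coefficients) is
  p(λ) = det(λ I - M) = λ^3 - 60λ^2 + 722λ - 784.
No integer candidate from the rational root theorem (±divisors of 784) is a root, so the roots are irrational. The cubic discriminant is Δ = 288514336 > 0, so there are three distinct real roots. p(1) = -121 and p(2) = 428 have opposite signs, so a root lies in (1, 2); Newton's method refines it to λ ≈ 1.2039. p(14) = 308 and p(15) = -79 have opposite signs, so a root lies in (14, 15); Newton's method refines it to λ ≈ 14.8025. p(43) = -1171 and p(44) = 8 have opposite signs, so a root lies in (43, 44); Newton's method refines it to λ ≈ 43.9936. Check (Vieta): the three roots sum to 60, matching tr M = 60.
So the eigenvalues of A^T A are ≈ 1.2039, 14.8025, 43.9936 (all ≥ 0, as they must be for A^T A). The largest is λ_max ≈ 43.9936, hence ||A||_2 = sqrt(λ_max) ≈ 6.6328.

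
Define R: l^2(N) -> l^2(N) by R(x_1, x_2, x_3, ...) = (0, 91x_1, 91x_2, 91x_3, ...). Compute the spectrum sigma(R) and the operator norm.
sigma(R) = closed disk {z in C : |z| ≤ 91}; ||R|| = 91

Note R = 91·U where U is the unit right shift (U x)_k = x_{k-1} (with x_0 := 0); so ||R|| = 91||U|| and sigma(R) = 91·sigma(U). ||R x||^2 = sum_{k≥1} |91x_k|^2 = 8281||x||^2, so ||R|| = 91 and sigma(R) ⊂ {|z| ≤ 91}. For any |lambda| < 91, the equation (R - lambda I) x = 0 forces x_1 = 0, then 91x_k = lambda x_{k+1} ⇒ x = 0, so R has no eigenvalues. But (R - lambda I) is not surjective for |lambda| < 91: solving (R - lambda I) x = e_1 would require x_n proportional to (lambda/91)^(-n), which is not in l^2. So every |lambda| < 91 lies in the residual spectrum. The boundary |lambda| = 91 is in the approximate point spectrum (the spectrum is closed). Hence sigma(R) is the closed disk of radius 91.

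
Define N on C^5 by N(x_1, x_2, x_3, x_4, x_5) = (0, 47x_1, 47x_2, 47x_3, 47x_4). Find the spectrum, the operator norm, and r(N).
sigma(N) = {0}; ||N|| = 47; r(N) = 0. (N is nilpotent with N^5 = 0.)

On C^5, N is a strictly lower-triangular matrix with 47 on the subdiagonal and zeros elsewhere, so its characteristic polynomial is lambda^5 and every eigenvalue is 0: sigma(N) = {0}. For the operator norm, N e_i = 47e_{i+1} for i = 1, ..., 4 and N e_5 = 0, so the singular values of N are 47 (with multiplicity 4) and 0; hence ||N|| = 47. The spectral radius r(N) = max|lambda| = 0. Note ||N|| > r(N) — characteristic of non-normal nilpotent operators. Indeed N^5 = 0.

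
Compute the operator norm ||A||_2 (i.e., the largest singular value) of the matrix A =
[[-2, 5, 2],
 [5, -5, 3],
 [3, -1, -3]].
||A||_2 ≈ 9.1204 (= sqrt(largest eigenvalue of A^T A))

||A||_2 = sigma_max(A) = sqrt(lambda_max(A^T A)). Form the symmetric matrix M = A^T A =
[[38, -38, 2],
 [-38, 51, -2],
 [2, -2, 22]].
Its characteristic polynomial (trace, sum of principal 2x2 minors, determinant of M give the coefficients) is
  p(λ) = det(λ I - M) = λ^3 - 111λ^2 + 2444λ - 10816.
No integer candidate from the rational root theorem (±divisors of 10816) is a root, so the roots are irrational. The cubic discriminant is Δ = 5689564816 > 0, so there are three distinct real roots. p(5) = -1246 and p(6) = 68 have opposite signs, so a root lies in (5, 6); Newton's method refines it to λ ≈ 5.9445. p(21) = 818 and p(22) = -124 have opposite signs, so a root lies in (21, 22); Newton's method refines it to λ ≈ 21.8738. p(83) = -856 and p(84) = 3968 have opposite signs, so a root lies in (83, 84); Newton's method refines it to λ ≈ 83.1817. Check (Vieta): the three roots sum to 111, matching tr M = 111.
So the eigenvalues of A^T A are ≈ 5.9445, 21.8738, 83.1817 (all ≥ 0, as they must be for A^T A). The largest is λ_max ≈ 83.1817, hence ||A||_2 = sqrt(λ_max) ≈ 9.1204.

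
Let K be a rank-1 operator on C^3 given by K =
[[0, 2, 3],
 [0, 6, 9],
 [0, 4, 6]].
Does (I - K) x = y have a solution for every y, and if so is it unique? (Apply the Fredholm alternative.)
(I - K) is invertible (det(I - K) = -11 ≠ 0), so for every y in C^3 the equation (I - K) x = y has a unique solution.

K has rank 1, so it is an outer product K = u v^T: every row of K is a multiple of one row vector. Reading off the entries, u = (1, 3, 2) and v = (0, 2, 3) (row i of K equals u_i·v^T). A rank-one matrix u v^T satisfies K u = u (v·u) and kills the (2)-dimensional subspace v^⊥, so its characteristic polynomial is lambda^2 (lambda - v·u) with v·u = tr K = 12. Hence the eigenvalues of I - K are 1 (multiplicity 2) and 1 - (12) = -11, so det(I - K) = -11. (Direct check: I - K =
[[1, -2, -3],
 [0, -5, -9],
 [0, -4, -5]]
has determinant -11.) The finite-dimensional Fredholm alternative says: either (I - K) is invertible, or ker(I - K) ≠ {0} and then range(I - K) = ker((I - K)^*)^⊥, with dim ker(I - K) = dim ker((I - K)^*). Since det(I - K) ≠ 0, 1 is not an eigenvalue of K and ker(I - K) = {0}, so we are in the first case: for every y there is a unique x = (I - K)^(-1) y. Explicitly, by the Sherman–Morrison formula, (I - u v^T)^(-1) = I + u v^T/(1 - v·u), i.e. (I - K)^(-1) = I + K/(-11).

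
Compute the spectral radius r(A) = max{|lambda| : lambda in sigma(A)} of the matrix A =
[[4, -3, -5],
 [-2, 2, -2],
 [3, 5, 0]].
r(A) ≈ 5.5878

The eigenvalues of A are the roots of its characteristic polynomial. With M = A (coefficients from the trace, the sum of principal 2x2 minors, and det A):
  p(λ) = det(λ I - M) = λ^3 - 6λ^2 + 27λ - 138.
No integer candidate from the rational root theorem (±divisors of 138) is a root, so the roots are irrational. The cubic discriminant is Δ = -283500 < 0, so there is one real root and a complex-conjugate pair. p(5) = -28 and p(6) = 24 have opposite signs, so a root lies in (5, 6); Newton's method refines it to λ ≈ 5.5878. Dividing out (λ - (5.5878)) leaves approximately λ^2 - 0.4122λ + 24.6967. For λ^2 - 0.4122λ + 24.6967 the discriminant is -98.6168. It is negative, so the remaining roots are the complex-conjugate pair λ ≈ 0.2061 ± 4.9653i. Their product equals the constant term, so |λ|^2 ≈ 24.6967 and |λ| ≈ 4.9696.
Thus the eigenvalues (to 4 decimals) are 5.5878 (modulus 5.5878); 0.2061 ± 4.9653i (modulus 4.9696). The spectral radius is the largest modulus: r(A) ≈ 5.5878. (Cross-check: r(A) ≤ ||A||_2 ≈ 7.1488; equality holds whenever A is normal, though it can also hold for some non-normal A.)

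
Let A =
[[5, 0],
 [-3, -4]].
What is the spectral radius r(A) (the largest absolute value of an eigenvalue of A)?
r(A) = 5

The eigenvalues of A are the roots of its characteristic polynomial. With M = A (coefficients from the trace and determinant):
  p(λ) = det(λ I - M) = λ^2 - λ - 20.
For λ^2 - λ - 20 the discriminant is 81. It is a perfect square (9^2), so the roots are rational: λ = (1 ± 9)/2 = 5, -4.
Thus the eigenvalues (to 4 decimals) are 5 (modulus 5); -4 (modulus 4). The spectral radius is the largest modulus: r(A) = 5. (Cross-check: r(A) ≤ ||A||_2 ≈ 6.3246; equality holds whenever A is normal, though it can also hold for some non-normal A.)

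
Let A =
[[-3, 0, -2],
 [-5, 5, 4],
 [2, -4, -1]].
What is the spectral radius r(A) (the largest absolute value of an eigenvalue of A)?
r(A) ≈ 4.0635

The eigenvalues of A are the roots of its characteristic polynomial. With M = A (coefficients from the trace, the sum of principal 2x2 minors, and det A):
  p(λ) = det(λ I - M) = λ^3 - λ^2 + 3λ + 53.
No integer candidate from the rational root theorem (±divisors of 53) is a root, so the roots are irrational. The cubic discriminant is Δ = -78592 < 0, so there is one real root and a complex-conjugate pair. p(-4) = -39 and p(-3) = 8 have opposite signs, so a root lies in (-4, -3); Newton's method refines it to λ ≈ -3.2097. Dividing out (λ - (-3.2097)) leaves approximately λ^2 - 4.2097λ + 16.5122. For λ^2 - 4.2097λ + 16.5122 the discriminant is -48.3269. It is negative, so the remaining roots are the complex-conjugate pair λ ≈ 2.1049 ± 3.4759i. Their product equals the constant term, so |λ|^2 ≈ 16.5122 and |λ| ≈ 4.0635.
Thus the eigenvalues (to 4 decimals) are -3.2097 (modulus 3.2097); 2.1049 ± 3.4759i (modulus 4.0635). The spectral radius is the largest modulus: r(A) ≈ 4.0635. (Cross-check: r(A) ≤ ||A||_2 ≈ 9.2288; equality holds whenever A is normal, though it can also hold for some non-normal A.)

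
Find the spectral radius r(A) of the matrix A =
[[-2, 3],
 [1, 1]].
r(A) = (1 + sqrt(21))/2 ≈ 2.7913

The eigenvalues of A are the roots of its characteristic polynomial. With M = A (coefficients from the trace and determinant):
  p(λ) = det(λ I - M) = λ^2 + λ - 5.
For λ^2 + λ - 5 the discriminant is 21. It is nonnegative but not a perfect square, so the roots are real and irrational: λ = (-1 ± sqrt(21))/2 ≈ 1.7913, -2.7913.
Thus the eigenvalues (to 4 decimals) are 1.7913 (modulus 1.7913); -2.7913 (modulus 2.7913). The spectral radius is the largest modulus: r(A) = (1 + sqrt(21))/2 ≈ 2.7913. (Cross-check: r(A) ≤ ||A||_2 ≈ 3.618; equality holds whenever A is normal, though it can also hold for some non-normal A.)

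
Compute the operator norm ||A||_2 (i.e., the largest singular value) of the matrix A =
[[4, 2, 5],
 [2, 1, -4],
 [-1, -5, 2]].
||A||_2 ≈ 6.9845 (= sqrt(largest eigenvalue of A^T A))

||A||_2 = sigma_max(A) = sqrt(lambda_max(A^T A)). Form the symmetric matrix M = A^T A =
[[21, 15, 10],
 [15, 30, -4],
 [10, -4, 45]].
Its characteristic polynomial (trace, sum of principal 2x2 minors, determinant of M give the coefficients) is
  p(λ) = det(λ I - M) = λ^3 - 96λ^2 + 2584λ - 13689.
No integer candidate from the rational root theorem (±divisors of 13689) is a root, so the roots are irrational. The cubic discriminant is Δ = 141063125 > 0, so there are three distinct real roots. p(6) = -1425 and p(7) = 38 have opposite signs, so a root lies in (6, 7); Newton's method refines it to λ ≈ 6.9726. p(40) = 71 and p(41) = -200 have opposite signs, so a root lies in (40, 41); Newton's method refines it to λ ≈ 40.2448. p(48) = -249 and p(49) = 80 have opposite signs, so a root lies in (48, 49); Newton's method refines it to λ ≈ 48.7826. Check (Vieta): the three roots sum to 96, matching tr M = 96.
So the eigenvalues of A^T A are ≈ 6.9726, 40.2448, 48.7826 (all ≥ 0, as they must be for A^T A). The largest is λ_max ≈ 48.7826, hence ||A||_2 = sqrt(λ_max) ≈ 6.9845.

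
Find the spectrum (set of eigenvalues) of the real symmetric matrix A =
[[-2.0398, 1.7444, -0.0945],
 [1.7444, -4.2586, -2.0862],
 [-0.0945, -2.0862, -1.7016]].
sigma(A) ≈ {-6, -2, 0}

A is real symmetric, so its spectrum consists of real eigenvalues. Expanding the characteristic polynomial of the displayed matrix gives
  det(λ I - A) = p(λ) = λ^3 + (8)λ^2 + (12)λ + (0).
Solving p(λ) = 0 yields eigenvalues ≈ -6, -2, 0. (A is shown rounded to 4 decimals, so these recover the underlying integer eigenvalues to within that precision.)
Verification: the trace of A = -8 equals the sum of eigenvalues -8, and det(A) ≈ 0.0001 matches the eigenvalue product 0.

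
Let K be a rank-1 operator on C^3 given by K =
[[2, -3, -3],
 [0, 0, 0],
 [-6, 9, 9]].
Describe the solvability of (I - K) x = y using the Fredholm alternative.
(I - K) is invertible (det(I - K) = -10 ≠ 0), so for every y in C^3 the equation (I - K) x = y has a unique solution.

K has rank 1, so it is an outer product K = u v^T: every row of K is a multiple of one row vector. Reading off the entries, u = (1, 0, -3) and v = (2, -3, -3) (row i of K equals u_i·v^T). A rank-one matrix u v^T satisfies K u = u (v·u) and kills the (2)-dimensional subspace v^⊥, so its characteristic polynomial is lambda^2 (lambda - v·u) with v·u = tr K = 11. Hence the eigenvalues of I - K are 1 (multiplicity 2) and 1 - (11) = -10, so det(I - K) = -10. (Direct check: I - K =
[[-1, 3, 3],
 [0, 1, 0],
 [6, -9, -8]]
has determinant -10.) The finite-dimensional Fredholm alternative says: either (I - K) is invertible, or ker(I - K) ≠ {0} and then range(I - K) = ker((I - K)^*)^⊥, with dim ker(I - K) = dim ker((I - K)^*). Since det(I - K) ≠ 0, 1 is not an eigenvalue of K and ker(I - K) = {0}, so we are in the first case: for every y there is a unique x = (I - K)^(-1) y. Explicitly, by the Sherman–Morrison formula, (I - u v^T)^(-1) = I + u v^T/(1 - v·u), i.e. (I - K)^(-1) = I + K/(-10).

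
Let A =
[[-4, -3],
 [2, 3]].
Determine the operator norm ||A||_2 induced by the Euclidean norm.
||A||_2 = sqrt((38 + sqrt(1300))/2) ≈ 6.085 (= sqrt(largest eigenvalue of A^T A))

||A||_2 = sigma_max(A) = sqrt(lambda_max(A^T A)). Form the symmetric matrix M = A^T A =
[[20, 18],
 [18, 18]].
Its characteristic polynomial (trace, determinant of M give the coefficients) is
  p(λ) = det(λ I - M) = λ^2 - 38λ + 36.
For λ^2 - 38λ + 36 the discriminant is 1300. It is nonnegative but not a perfect square, so the roots are real and irrational: λ = (38 ± sqrt(1300))/2 ≈ 37.0278, 0.9722.
So the eigenvalues of A^T A are ≈ 0.9722, 37.0278 (all ≥ 0, as they must be for A^T A). The largest is λ_max = (38 + sqrt(1300))/2 ≈ 37.0278, hence ||A||_2 = sqrt(λ_max) = sqrt((38 + sqrt(1300))/2) ≈ 6.085.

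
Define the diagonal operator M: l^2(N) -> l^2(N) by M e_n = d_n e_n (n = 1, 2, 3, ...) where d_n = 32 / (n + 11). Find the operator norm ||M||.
||M|| = 8/3 (attained at n = 1)

For M diagonal, ||M|| = sup_n |d_n| = sup_n 32/(n + 11). This is positive and strictly decreasing in n, so the supremum is attained at n = 1: d_1 = 32/(1 + 11) = 8/3. Hence ||M|| = 8/3.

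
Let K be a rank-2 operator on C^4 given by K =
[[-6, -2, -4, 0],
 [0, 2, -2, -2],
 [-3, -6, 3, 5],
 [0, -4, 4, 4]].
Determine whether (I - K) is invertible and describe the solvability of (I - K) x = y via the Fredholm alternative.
(I - K) is invertible (det(I - K) = -82 ≠ 0), so for every y in C^4 the equation (I - K) x = y has a unique solution.

K has rank 2 and factors as K = U V^T = u1 v1^T + u2 v2^T with u1 = (1, 1, -2, -2), v1 = (0, 2, -2, -2), u2 = (-2, 0, -1, 0), v2 = (3, 2, 1, -1) (multiplying out reproduces the displayed K). The nonzero eigenvalues of U V^T coincide with those of the 2 x 2 matrix G = V^T U = [[v1·u1, v1·u2], [v2·u1, v2·u2]] = [[10, 2], [5, -7]], and by the Sylvester determinant identity det(I_4 - U V^T) = det(I_2 - V^T U) = det([[-9, -2], [-5, 8]]) = (-9)(8) - (-2)(-5) = -82. (Direct check: I - K =
[[7, 2, 4, 0],
 [0, -1, 2, 2],
 [3, 6, -2, -5],
 [0, 4, -4, -3]]
has determinant -82.) The finite-dimensional Fredholm alternative says: either (I - K) is invertible, or ker(I - K) ≠ {0} and then range(I - K) = ker((I - K)^*)^⊥, with dim ker(I - K) = dim ker((I - K)^*). Since det(I - K) ≠ 0, 1 is not an eigenvalue of K and ker(I - K) = {0}, so we are in the first case: for every y there is a unique x = (I - K)^(-1) y. (Explicitly, by the Woodbury identity, (I - U V^T)^(-1) = I + U (I_2 - G)^(-1) V^T.)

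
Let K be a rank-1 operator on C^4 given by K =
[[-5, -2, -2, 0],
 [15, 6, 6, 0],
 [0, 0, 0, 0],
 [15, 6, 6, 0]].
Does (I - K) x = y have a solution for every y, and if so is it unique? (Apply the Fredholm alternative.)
(I - K) is singular (det(I - K) = 0, i.e. 1 ∈ sigma(K)). (I - K) x = y is solvable iff y ⊥ ker((I - K)^*) = span{(-5, -2, -2, 0)}, i.e. iff -5y_1 - 2y_2 - 2y_3 = 0. When solvable, the solutions are x = y + c·(1, -3, 0, -3), c arbitrary (ker(I - K) = span{(1, -3, 0, -3)}, dimension 1).

K has rank 1, so it is an outer product K = u v^T: every row of K is a multiple of one row vector. Reading off the entries, u = (1, -3, 0, -3) and v = (-5, -2, -2, 0) (row i of K equals u_i·v^T). A rank-one matrix u v^T satisfies K u = u (v·u) and kills the (3)-dimensional subspace v^⊥, so its characteristic polynomial is lambda^3 (lambda - v·u) with v·u = tr K = 1. Hence the eigenvalues of I - K are 1 (multiplicity 3) and 1 - (1) = 0, so det(I - K) = 0. (Direct check: I - K =
[[6, 2, 2, 0],
 [-15, -5, -6, 0],
 [0, 0, 1, 0],
 [-15, -6, -6, 1]]
has determinant 0.) So 1 is an eigenvalue of K and (I - K) is not invertible. The finite-dimensional Fredholm alternative says: either (I - K) is invertible, or ker(I - K) ≠ {0} and then range(I - K) = ker((I - K)^*)^⊥, with dim ker(I - K) = dim ker((I - K)^*). We are in the second case, so we need both kernels. Kernel of I - K: (I - K) u = u - u (v·u) = u - u = 0, so ker(I - K) = span{u} = span{(1, -3, 0, -3)} (it is exactly 1-dimensional because rank(I - K) = 3). Kernel of the adjoint: K is real, so (I - K)^* = I - K^T = I - v u^T, and (I - v u^T) v = v - v (u·v) = 0; hence ker((I - K)^*) = span{v} = span{(-5, -2, -2, 0)}. Therefore (I - K) x = y is solvable iff <y, v> = 0, i.e. iff -5y_1 - 2y_2 - 2y_3 = 0. When this holds, K y = u (v·y) = 0, so (I - K) y = y and x = y is a particular solution; the full solution set is the line x = y + c·u = y + c·(1, -3, 0, -3), c ∈ C.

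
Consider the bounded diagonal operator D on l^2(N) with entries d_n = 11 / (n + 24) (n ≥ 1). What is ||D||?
||D|| = 11/25 (attained at n = 1)

For D diagonal, ||D|| = sup_n |d_n| = sup_n 11/(n + 24). This is positive and strictly decreasing in n, so the supremum is attained at n = 1: d_1 = 11/(1 + 24) = 11/25. Hence ||D|| = 11/25.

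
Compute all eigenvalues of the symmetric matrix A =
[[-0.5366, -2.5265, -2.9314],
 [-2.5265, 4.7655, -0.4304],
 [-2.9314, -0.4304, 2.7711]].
sigma(A) ≈ {-3, 4, 6}

A is real symmetric, so its spectrum consists of real eigenvalues. Expanding the characteristic polynomial of the displayed matrix gives
  det(λ I - A) = p(λ) = λ^3 + (-7)λ^2 + (-6)λ + (72).
Solving p(λ) = 0 yields eigenvalues ≈ -3, 4, 6. (A is shown rounded to 4 decimals, so these recover the underlying integer eigenvalues to within that precision.)
Verification: the trace of A = 7 equals the sum of eigenvalues 7, and det(A) ≈ -72.0009 matches the eigenvalue product -72.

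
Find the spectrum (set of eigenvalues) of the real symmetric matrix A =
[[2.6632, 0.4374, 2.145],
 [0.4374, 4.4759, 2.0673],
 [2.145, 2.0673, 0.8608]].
sigma(A) ≈ {-1, 3, 6}

A is real symmetric, so its spectrum consists of real eigenvalues. Expanding the characteristic polynomial of the displayed matrix gives
  det(λ I - A) = p(λ) = λ^3 + (-8)λ^2 + (9)λ + (18).
Solving p(λ) = 0 yields eigenvalues ≈ -1, 3, 6. (A is shown rounded to 4 decimals, so these recover the underlying integer eigenvalues to within that precision.)
Verification: the trace of A = 8 equals the sum of eigenvalues 8, and det(A) ≈ -18.0001 matches the eigenvalue product -18.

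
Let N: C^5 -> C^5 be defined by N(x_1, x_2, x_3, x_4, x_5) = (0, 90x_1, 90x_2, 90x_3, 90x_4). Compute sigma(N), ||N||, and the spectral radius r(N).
sigma(N) = {0}; ||N|| = 90; r(N) = 0. (N is nilpotent with N^5 = 0.)

On C^5, N is a strictly lower-triangular matrix with 90 on the subdiagonal and zeros elsewhere, so its characteristic polynomial is lambda^5 and every eigenvalue is 0: sigma(N) = {0}. For the operator norm, N e_i = 90e_{i+1} for i = 1, ..., 4 and N e_5 = 0, so the singular values of N are 90 (with multiplicity 4) and 0; hence ||N|| = 90. The spectral radius r(N) = max|lambda| = 0. Note ||N|| > r(N) — characteristic of non-normal nilpotent operators. Indeed N^5 = 0.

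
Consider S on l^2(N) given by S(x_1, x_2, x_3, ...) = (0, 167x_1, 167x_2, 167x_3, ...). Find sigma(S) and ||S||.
sigma(S) = closed disk {z in C : |z| ≤ 167}; ||S|| = 167

Note S = 167·U where U is the unit right shift (U x)_k = x_{k-1} (with x_0 := 0); so ||S|| = 167||U|| and sigma(S) = 167·sigma(U). ||S x||^2 = sum_{k≥1} |167x_k|^2 = 27889||x||^2, so ||S|| = 167 and sigma(S) ⊂ {|z| ≤ 167}. For any |lambda| < 167, the equation (S - lambda I) x = 0 forces x_1 = 0, then 167x_k = lambda x_{k+1} ⇒ x = 0, so S has no eigenvalues. But (S - lambda I) is not surjective for |lambda| < 167: solving (S - lambda I) x = e_1 would require x_n proportional to (lambda/167)^(-n), which is not in l^2. So every |lambda| < 167 lies in the residual spectrum. The boundary |lambda| = 167 is in the approximate point spectrum (the spectrum is closed). Hence sigma(S) is the closed disk of radius 167.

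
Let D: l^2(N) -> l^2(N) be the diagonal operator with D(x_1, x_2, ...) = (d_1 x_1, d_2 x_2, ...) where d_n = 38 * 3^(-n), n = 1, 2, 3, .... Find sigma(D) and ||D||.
sigma(D) = {38 * 3^(-n) : n ≥ 1} ∪ {0}; ||D|| = 38/3

A bounded diagonal operator on l^2 with diagonal entries d_n has spectrum equal to the closure of {d_n : n ≥ 1}: every d_n is an eigenvalue (with eigenvector e_n), so {d_n} ⊂ sigma(D); the spectrum is closed, so its closure is too; and for lambda not in the closure, (D - lambda I) has bounded inverse (the diagonal entries 1/(d_n - lambda) are bounded). For our sequence d_n = 38 * 3^(-n), n = 1, 2, 3, ...:
  - {d_n} = {38 * 3^(-n) : n ≥ 1}; the only limit point is 0
  - closure = {38 * 3^(-n) : n ≥ 1} ∪ {0}
For the norm: a diagonal operator has ||D|| = sup_n |d_n|. Here d_n = 38 * 3^(-n) is positive and decreasing, so sup_n |d_n| = d_1 = 38/3. So ||D|| = 38/3.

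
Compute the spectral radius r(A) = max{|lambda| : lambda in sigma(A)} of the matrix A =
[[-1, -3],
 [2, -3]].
r(A) = 3

The eigenvalues of A are the roots of its characteristic polynomial. With M = A (coefficients from the trace and determinant):
  p(λ) = det(λ I - M) = λ^2 + 4λ + 9.
For λ^2 + 4λ + 9 the discriminant is -20. It is negative, so the roots are the complex-conjugate pair λ = -2 ± (sqrt(20)/2) i ≈ -2 ± 2.2361i. For a conjugate pair the product of the roots equals the constant term, so |λ|^2 = 9 and |λ| = sqrt(9) = 3.
Thus the eigenvalues (to 4 decimals) are -2 ± 2.2361i (modulus 3). The spectral radius is the largest modulus: r(A) = 3. (Cross-check: r(A) ≤ ||A||_2 ≈ 4.3196; equality holds whenever A is normal, though it can also hold for some non-normal A.)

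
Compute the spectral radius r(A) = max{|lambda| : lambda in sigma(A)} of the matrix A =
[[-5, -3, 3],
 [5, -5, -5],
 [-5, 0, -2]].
r(A) ≈ 6.2459

The eigenvalues of A are the roots of its characteristic polynomial. With M = A (coefficients from the trace, the sum of principal 2x2 minors, and det A):
  p(λ) = det(λ I - M) = λ^3 + 12λ^2 + 75λ + 230.
No integer candidate from the rational root theorem (±divisors of 230) is a root, so the roots are irrational. The cubic discriminant is Δ = -169560 < 0, so there is one real root and a complex-conjugate pair. p(-6) = -4 and p(-5) = 30 have opposite signs, so a root lies in (-6, -5); Newton's method refines it to λ ≈ -5.8958. Dividing out (λ - (-5.8958)) leaves approximately λ^2 + 6.1042λ + 39.0109. For λ^2 + 6.1042λ + 39.0109 the discriminant is -118.7821. It is negative, so the remaining roots are the complex-conjugate pair λ ≈ -3.0521 ± 5.4494i. Their product equals the constant term, so |λ|^2 ≈ 39.0109 and |λ| ≈ 6.2459.
Thus the eigenvalues (to 4 decimals) are -5.8958 (modulus 5.8958); -3.0521 ± 5.4494i (modulus 6.2459). The spectral radius is the largest modulus: r(A) ≈ 6.2459. (Cross-check: r(A) ≤ ||A||_2 ≈ 9.809; equality holds whenever A is normal, though it can also hold for some non-normal A.)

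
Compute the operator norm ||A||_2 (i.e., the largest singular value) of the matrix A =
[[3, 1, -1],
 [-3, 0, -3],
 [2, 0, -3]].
||A||_2 ≈ 4.7356 (= sqrt(largest eigenvalue of A^T A))

||A||_2 = sigma_max(A) = sqrt(lambda_max(A^T A)). Form the symmetric matrix M = A^T A =
[[22, 3, 0],
 [3, 1, -1],
 [0, -1, 19]].
Its characteristic polynomial (trace, sum of principal 2x2 minors, determinant of M give the coefficients) is
  p(λ) = det(λ I - M) = λ^3 - 42λ^2 + 449λ - 225.
No integer candidate from the rational root theorem (±divisors of 225) is a root, so the roots are irrational. The cubic discriminant is Δ = 1877593 > 0, so there are three distinct real roots. p(0) = -225 and p(1) = 183 have opposite signs, so a root lies in (0, 1); Newton's method refines it to λ ≈ 0.5267. p(19) = 3 and p(20) = -45 have opposite signs, so a root lies in (19, 20); Newton's method refines it to λ ≈ 19.0474. p(22) = -27 and p(23) = 51 have opposite signs, so a root lies in (22, 23); Newton's method refines it to λ ≈ 22.4259. Check (Vieta): the three roots sum to 42, matching tr M = 42.
So the eigenvalues of A^T A are ≈ 0.5267, 19.0474, 22.4259 (all ≥ 0, as they must be for A^T A). The largest is λ_max ≈ 22.4259, hence ||A||_2 = sqrt(λ_max) ≈ 4.7356.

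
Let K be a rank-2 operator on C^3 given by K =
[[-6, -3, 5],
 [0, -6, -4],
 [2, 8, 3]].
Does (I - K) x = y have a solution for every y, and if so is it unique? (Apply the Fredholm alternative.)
(I - K) is invertible (det(I - K) = 32 ≠ 0), so for every y in C^3 the equation (I - K) x = y has a unique solution.

K has rank 2 and factors as K = U V^T = u1 v1^T + u2 v2^T with u1 = (1, -2, 2), v1 = (-2, 1, 3), u2 = (2, 2, -3), v2 = (-2, -2, 1) (multiplying out reproduces the displayed K). The nonzero eigenvalues of U V^T coincide with those of the 2 x 2 matrix G = V^T U = [[v1·u1, v1·u2], [v2·u1, v2·u2]] = [[2, -11], [4, -11]], and by the Sylvester determinant identity det(I_3 - U V^T) = det(I_2 - V^T U) = det([[-1, 11], [-4, 12]]) = (-1)(12) - (11)(-4) = 32. (Direct check: I - K =
[[7, 3, -5],
 [0, 7, 4],
 [-2, -8, -2]]
has determinant 32.) The finite-dimensional Fredholm alternative says: either (I - K) is invertible, or ker(I - K) ≠ {0} and then range(I - K) = ker((I - K)^*)^⊥, with dim ker(I - K) = dim ker((I - K)^*). Since det(I - K) ≠ 0, 1 is not an eigenvalue of K and ker(I - K) = {0}, so we are in the first case: for every y there is a unique x = (I - K)^(-1) y. (Explicitly, by the Woodbury identity, (I - U V^T)^(-1) = I + U (I_2 - G)^(-1) V^T.)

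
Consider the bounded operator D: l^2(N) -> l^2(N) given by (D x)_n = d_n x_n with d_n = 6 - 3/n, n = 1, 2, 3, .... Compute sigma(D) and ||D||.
sigma(D) = {6 - 3/n : n ≥ 1} ∪ {6}; ||D|| = 6

A bounded diagonal operator on l^2 with diagonal entries d_n has spectrum equal to the closure of {d_n : n ≥ 1}: every d_n is an eigenvalue (with eigenvector e_n), so {d_n} ⊂ sigma(D); the spectrum is closed, so its closure is too; and for lambda not in the closure, (D - lambda I) has bounded inverse (the diagonal entries 1/(d_n - lambda) are bounded). For our sequence d_n = 6 - 3/n, n = 1, 2, 3, ...:
  - {d_n} = {6 - 3/n : n ≥ 1}; the only limit point is 6
  - closure = {6 - 3/n : n ≥ 1} ∪ {6}
For the norm: a diagonal operator has ||D|| = sup_n |d_n|. Here d_n = 6 - 3/n increases monotonically from d_1 = 3 toward 6, with all terms in [3, 6); so sup_n |d_n| = 6 (the supremum is the limit, not attained). So ||D|| = 6.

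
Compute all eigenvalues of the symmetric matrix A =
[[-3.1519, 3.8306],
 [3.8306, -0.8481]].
sigma(A) ≈ {-6, 2}

A is real symmetric, so its spectrum consists of real eigenvalues. Expanding the characteristic polynomial of the displayed matrix gives
  det(λ I - A) = p(λ) = λ^2 + (4)λ + (-12).
Solving p(λ) = 0 yields eigenvalues ≈ -6, 2. (A is shown rounded to 4 decimals, so these recover the underlying integer eigenvalues to within that precision.)
Verification: the trace of A = -4 equals the sum of eigenvalues -4, and det(A) ≈ -12.0004 matches the eigenvalue product -12.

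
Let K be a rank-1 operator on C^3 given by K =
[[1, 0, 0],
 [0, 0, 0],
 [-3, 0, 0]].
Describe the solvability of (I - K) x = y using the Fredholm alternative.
(I - K) is singular (det(I - K) = 0, i.e. 1 ∈ sigma(K)). (I - K) x = y is solvable iff y ⊥ ker((I - K)^*) = span{(1, 0, 0)}, i.e. iff y_1 = 0. When solvable, the solutions are x = y + c·(1, 0, -3), c arbitrary (ker(I - K) = span{(1, 0, -3)}, dimension 1).

K has rank 1, so it is an outer product K = u v^T: every row of K is a multiple of one row vector. Reading off the entries, u = (1, 0, -3) and v = (1, 0, 0) (row i of K equals u_i·v^T). A rank-one matrix u v^T satisfies K u = u (v·u) and kills the (2)-dimensional subspace v^⊥, so its characteristic polynomial is lambda^2 (lambda - v·u) with v·u = tr K = 1. Hence the eigenvalues of I - K are 1 (multiplicity 2) and 1 - (1) = 0, so det(I - K) = 0. (Direct check: I - K =
[[0, 0, 0],
 [0, 1, 0],
 [3, 0, 1]]
has determinant 0.) So 1 is an eigenvalue of K and (I - K) is not invertible. The finite-dimensional Fredholm alternative says: either (I - K) is invertible, or ker(I - K) ≠ {0} and then range(I - K) = ker((I - K)^*)^⊥, with dim ker(I - K) = dim ker((I - K)^*). We are in the second case, so we need both kernels. Kernel of I - K: (I - K) u = u - u (v·u) = u - u = 0, so ker(I - K) = span{u} = span{(1, 0, -3)} (it is exactly 1-dimensional because rank(I - K) = 2). Kernel of the adjoint: K is real, so (I - K)^* = I - K^T = I - v u^T, and (I - v u^T) v = v - v (u·v) = 0; hence ker((I - K)^*) = span{v} = span{(1, 0, 0)}. Therefore (I - K) x = y is solvable iff <y, v> = 0, i.e. iff y_1 = 0. When this holds, K y = u (v·y) = 0, so (I - K) y = y and x = y is a particular solution; the full solution set is the line x = y + c·u = y + c·(1, 0, -3), c ∈ C.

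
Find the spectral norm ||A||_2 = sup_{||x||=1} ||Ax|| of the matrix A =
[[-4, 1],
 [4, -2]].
||A||_2 = sqrt((37 + sqrt(1305))/2) ≈ 6.0467 (= sqrt(largest eigenvalue of A^T A))

||A||_2 = sigma_max(A) = sqrt(lambda_max(A^T A)). Form the symmetric matrix M = A^T A =
[[32, -12],
 [-12, 5]].
Its characteristic polynomial (trace, determinant of M give the coefficients) is
  p(λ) = det(λ I - M) = λ^2 - 37λ + 16.
For λ^2 - 37λ + 16 the discriminant is 1305. It is nonnegative but not a perfect square, so the roots are real and irrational: λ = (37 ± sqrt(1305))/2 ≈ 36.5624, 0.4376.
So the eigenvalues of A^T A are ≈ 0.4376, 36.5624 (all ≥ 0, as they must be for A^T A). The largest is λ_max = (37 + sqrt(1305))/2 ≈ 36.5624, hence ||A||_2 = sqrt(λ_max) = sqrt((37 + sqrt(1305))/2) ≈ 6.0467.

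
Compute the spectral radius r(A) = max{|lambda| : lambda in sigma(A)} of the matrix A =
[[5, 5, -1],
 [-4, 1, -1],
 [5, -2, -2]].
r(A) ≈ 5.7833

The eigenvalues of A are the roots of its characteristic polynomial. With M = A (coefficients from the trace, the sum of principal 2x2 minors, and det A):
  p(λ) = det(λ I - M) = λ^3 - 4λ^2 + 16λ + 88.
No integer candidate from the rational root theorem (±divisors of 88) is a root, so the roots are irrational. The cubic discriminant is Δ = -300224 < 0, so there is one real root and a complex-conjugate pair. p(-3) = -23 and p(-2) = 32 have opposite signs, so a root lies in (-3, -2); Newton's method refines it to λ ≈ -2.6311. Dividing out (λ - (-2.6311)) leaves approximately λ^2 - 6.6311λ + 33.4467. For λ^2 - 6.6311λ + 33.4467 the discriminant is -89.8158. It is negative, so the remaining roots are the complex-conjugate pair λ ≈ 3.3155 ± 4.7386i. Their product equals the constant term, so |λ|^2 ≈ 33.4467 and |λ| ≈ 5.7833.
Thus the eigenvalues (to 4 decimals) are -2.6311 (modulus 2.6311); 3.3155 ± 4.7386i (modulus 5.7833). The spectral radius is the largest modulus: r(A) ≈ 5.7833. (Cross-check: r(A) ≤ ||A||_2 ≈ 8.4263; equality holds whenever A is normal, though it can also hold for some non-normal A.)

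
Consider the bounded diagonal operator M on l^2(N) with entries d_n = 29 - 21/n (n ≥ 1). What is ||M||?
||M|| = 29

For a diagonal operator on l^2 with entries d_n, ||M|| = sup_n |d_n|. Here d_1 = 8, d_2 = 37/2, ..., and d_n = 29 - 21/n increases monotonically toward 29. All terms lie in [8, 29), so |d_n| = d_n and the supremum is the limit 29, which is not attained by any individual d_n. Hence ||M|| = 29.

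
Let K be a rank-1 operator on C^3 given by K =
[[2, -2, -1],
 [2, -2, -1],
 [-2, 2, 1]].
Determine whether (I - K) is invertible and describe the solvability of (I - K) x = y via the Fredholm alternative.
(I - K) is singular (det(I - K) = 0, i.e. 1 ∈ sigma(K)). (I - K) x = y is solvable iff y ⊥ ker((I - K)^*) = span{(2, -2, -1)}, i.e. iff 2y_1 - 2y_2 - y_3 = 0. When solvable, the solutions are x = y + c·(1, 1, -1), c arbitrary (ker(I - K) = span{(1, 1, -1)}, dimension 1).

K has rank 1, so it is an outer product K = u v^T: every row of K is a multiple of one row vector. Reading off the entries, u = (1, 1, -1) and v = (2, -2, -1) (row i of K equals u_i·v^T). A rank-one matrix u v^T satisfies K u = u (v·u) and kills the (2)-dimensional subspace v^⊥, so its characteristic polynomial is lambda^2 (lambda - v·u) with v·u = tr K = 1. Hence the eigenvalues of I - K are 1 (multiplicity 2) and 1 - (1) = 0, so det(I - K) = 0. (Direct check: I - K =
[[-1, 2, 1],
 [-2, 3, 1],
 [2, -2, 0]]
has determinant 0.) So 1 is an eigenvalue of K and (I - K) is not invertible. The finite-dimensional Fredholm alternative says: either (I - K) is invertible, or ker(I - K) ≠ {0} and then range(I - K) = ker((I - K)^*)^⊥, with dim ker(I - K) = dim ker((I - K)^*). We are in the second case, so we need both kernels. Kernel of I - K: (I - K) u = u - u (v·u) = u - u = 0, so ker(I - K) = span{u} = span{(1, 1, -1)} (it is exactly 1-dimensional because rank(I - K) = 2). Kernel of the adjoint: K is real, so (I - K)^* = I - K^T = I - v u^T, and (I - v u^T) v = v - v (u·v) = 0; hence ker((I - K)^*) = span{v} = span{(2, -2, -1)}. Therefore (I - K) x = y is solvable iff <y, v> = 0, i.e. iff 2y_1 - 2y_2 - y_3 = 0. When this holds, K y = u (v·y) = 0, so (I - K) y = y and x = y is a particular solution; the full solution set is the line x = y + c·u = y + c·(1, 1, -1), c ∈ C.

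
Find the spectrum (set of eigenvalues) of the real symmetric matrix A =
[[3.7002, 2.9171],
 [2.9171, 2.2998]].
sigma(A) ≈ {0, 6}

A is real symmetric, so its spectrum consists of real eigenvalues. Expanding the characteristic polynomial of the displayed matrix gives
  det(λ I - A) = p(λ) = λ^2 + (-6)λ + (0).
Solving p(λ) = 0 yields eigenvalues ≈ 0, 6. (A is shown rounded to 4 decimals, so these recover the underlying integer eigenvalues to within that precision.)
Verification: the trace of A = 6 equals the sum of eigenvalues 6, and det(A) ≈ 0.0002 matches the eigenvalue product 0.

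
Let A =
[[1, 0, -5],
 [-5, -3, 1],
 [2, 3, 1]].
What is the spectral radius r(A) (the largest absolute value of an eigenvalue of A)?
r(A) ≈ 3.6596

The eigenvalues of A are the roots of its characteristic polynomial. With M = A (coefficients from the trace, the sum of principal 2x2 minors, and det A):
  p(λ) = det(λ I - M) = λ^3 + λ^2 + 2λ - 39.
No integer candidate from the rational root theorem (±divisors of 39) is a root, so the roots are irrational. The cubic discriminant is Δ = -42343 < 0, so there is one real root and a complex-conjugate pair. p(2) = -23 and p(3) = 3 have opposite signs, so a root lies in (2, 3); Newton's method refines it to λ ≈ 2.9121. Dividing out (λ - (2.9121)) leaves approximately λ^2 + 3.9121λ + 13.3924. For λ^2 + 3.9121λ + 13.3924 the discriminant is -38.2651. It is negative, so the remaining roots are the complex-conjugate pair λ ≈ -1.956 ± 3.0929i. Their product equals the constant term, so |λ|^2 ≈ 13.3924 and |λ| ≈ 3.6596.
Thus the eigenvalues (to 4 decimals) are 2.9121 (modulus 2.9121); -1.956 ± 3.0929i (modulus 3.6596). The spectral radius is the largest modulus: r(A) ≈ 3.6596. (Cross-check: r(A) ≤ ||A||_2 ≈ 6.9171; equality holds whenever A is normal, though it can also hold for some non-normal A.)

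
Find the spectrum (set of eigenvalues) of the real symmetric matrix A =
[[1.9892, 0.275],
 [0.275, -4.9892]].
sigma(A) ≈ {-5, 2}

A is real symmetric, so its spectrum consists of real eigenvalues. Expanding the characteristic polynomial of the displayed matrix gives
  det(λ I - A) = p(λ) = λ^2 + (3)λ + (-10).
Solving p(λ) = 0 yields eigenvalues ≈ -5, 2. (A is shown rounded to 4 decimals, so these recover the underlying integer eigenvalues to within that precision.)
Verification: the trace of A = -3 equals the sum of eigenvalues -3, and det(A) ≈ -10.0001 matches the eigenvalue product -10.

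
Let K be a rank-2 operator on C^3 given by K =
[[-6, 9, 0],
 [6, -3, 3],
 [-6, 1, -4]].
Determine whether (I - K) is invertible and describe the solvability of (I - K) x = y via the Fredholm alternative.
(I - K) is invertible (det(I - K) = 11 ≠ 0), so for every y in C^3 the equation (I - K) x = y has a unique solution.

K has rank 2 and factors as K = U V^T = u1 v1^T + u2 v2^T with u1 = (-3, 3, -3), v1 = (2, -1, 1), u2 = (3, 0, -1), v2 = (0, 2, 1) (multiplying out reproduces the displayed K). The nonzero eigenvalues of U V^T coincide with those of the 2 x 2 matrix G = V^T U = [[v1·u1, v1·u2], [v2·u1, v2·u2]] = [[-12, 5], [3, -1]], and by the Sylvester determinant identity det(I_3 - U V^T) = det(I_2 - V^T U) = det([[13, -5], [-3, 2]]) = (13)(2) - (-5)(-3) = 11. (Direct check: I - K =
[[7, -9, 0],
 [-6, 4, -3],
 [6, -1, 5]]
has determinant 11.) The finite-dimensional Fredholm alternative says: either (I - K) is invertible, or ker(I - K) ≠ {0} and then range(I - K) = ker((I - K)^*)^⊥, with dim ker(I - K) = dim ker((I - K)^*). Since det(I - K) ≠ 0, 1 is not an eigenvalue of K and ker(I - K) = {0}, so we are in the first case: for every y there is a unique x = (I - K)^(-1) y. (Explicitly, by the Woodbury identity, (I - U V^T)^(-1) = I + U (I_2 - G)^(-1) V^T.)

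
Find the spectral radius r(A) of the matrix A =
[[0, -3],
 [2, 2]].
r(A) = sqrt(6) ≈ 2.4495

The eigenvalues of A are the roots of its characteristic polynomial. With M = A (coefficients from the trace and determinant):
  p(λ) = det(λ I - M) = λ^2 - 2λ + 6.
For λ^2 - 2λ + 6 the discriminant is -20. It is negative, so the roots are the complex-conjugate pair λ = 1 ± (sqrt(20)/2) i ≈ 1 ± 2.2361i. For a conjugate pair the product of the roots equals the constant term, so |λ|^2 = 6 and |λ| = sqrt(6) ≈ 2.4495.
Thus the eigenvalues (to 4 decimals) are 1 ± 2.2361i (modulus 2.4495). The spectral radius is the largest modulus: r(A) = sqrt(6) ≈ 2.4495. (Cross-check: r(A) ≤ ||A||_2 ≈ 3.8106; equality holds whenever A is normal, though it can also hold for some non-normal A.)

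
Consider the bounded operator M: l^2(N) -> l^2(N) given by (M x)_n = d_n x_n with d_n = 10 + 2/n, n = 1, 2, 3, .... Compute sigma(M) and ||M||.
sigma(M) = {10 + 2/n : n ≥ 1} ∪ {10}; ||M|| = 12

A bounded diagonal operator on l^2 with diagonal entries d_n has spectrum equal to the closure of {d_n : n ≥ 1}: every d_n is an eigenvalue (with eigenvector e_n), so {d_n} ⊂ sigma(M); the spectrum is closed, so its closure is too; and for lambda not in the closure, (M - lambda I) has bounded inverse (the diagonal entries 1/(d_n - lambda) are bounded). For our sequence d_n = 10 + 2/n, n = 1, 2, 3, ...:
  - {d_n} = {10 + 2/n : n ≥ 1}; the only limit point is 10
  - closure = {10 + 2/n : n ≥ 1} ∪ {10}
For the norm: a diagonal operator has ||M|| = sup_n |d_n|. Here d_n = 10 + 2/n is positive and decreasing, so sup_n |d_n| = d_1 = 10 + 2 = 12. So ||M|| = 12.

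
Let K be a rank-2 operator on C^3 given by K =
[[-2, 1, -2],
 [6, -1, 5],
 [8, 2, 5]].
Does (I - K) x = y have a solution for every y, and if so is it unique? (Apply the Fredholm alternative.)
(I - K) is invertible (det(I - K) = -14 ≠ 0), so for every y in C^3 the equation (I - K) x = y has a unique solution.

K has rank 2 and factors as K = U V^T = u1 v1^T + u2 v2^T with u1 = (1, -2, -1), v1 = (-2, 1, -2), u2 = (0, 1, 3), v2 = (2, 1, 1) (multiplying out reproduces the displayed K). The nonzero eigenvalues of U V^T coincide with those of the 2 x 2 matrix G = V^T U = [[v1·u1, v1·u2], [v2·u1, v2·u2]] = [[-2, -5], [-1, 4]], and by the Sylvester determinant identity det(I_3 - U V^T) = det(I_2 - V^T U) = det([[3, 5], [1, -3]]) = (3)(-3) - (5)(1) = -14. (Direct check: I - K =
[[3, -1, 2],
 [-6, 2, -5],
 [-8, -2, -4]]
has determinant -14.) The finite-dimensional Fredholm alternative says: either (I - K) is invertible, or ker(I - K) ≠ {0} and then range(I - K) = ker((I - K)^*)^⊥, with dim ker(I - K) = dim ker((I - K)^*). Since det(I - K) ≠ 0, 1 is not an eigenvalue of K and ker(I - K) = {0}, so we are in the first case: for every y there is a unique x = (I - K)^(-1) y. (Explicitly, by the Woodbury identity, (I - U V^T)^(-1) = I + U (I_2 - G)^(-1) V^T.)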